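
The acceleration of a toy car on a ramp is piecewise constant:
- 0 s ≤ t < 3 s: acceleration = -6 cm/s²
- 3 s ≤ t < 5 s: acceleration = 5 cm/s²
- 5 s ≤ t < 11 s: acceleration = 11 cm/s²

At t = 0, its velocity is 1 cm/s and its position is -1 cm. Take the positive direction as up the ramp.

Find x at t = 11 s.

107 cm

On each constant-a segment, Δv = aΔt and Δx = v₀Δt + ½aΔt²; chain segment to segment.
0–3 s: v starts 1 cm/s; Δx = 1·3 + ½·-6·3² = -24 cm; v ends -17 cm/s.
3–5 s: v starts -17 cm/s; Δx = -17·2 + ½·5·2² = -24 cm; v ends -7 cm/s.
5–11 s: v starts -7 cm/s; Δx = -7·6 + ½·11·6² = 156 cm; v ends 59 cm/s.
x(11) = -1 + Σ Δx = 107 cm.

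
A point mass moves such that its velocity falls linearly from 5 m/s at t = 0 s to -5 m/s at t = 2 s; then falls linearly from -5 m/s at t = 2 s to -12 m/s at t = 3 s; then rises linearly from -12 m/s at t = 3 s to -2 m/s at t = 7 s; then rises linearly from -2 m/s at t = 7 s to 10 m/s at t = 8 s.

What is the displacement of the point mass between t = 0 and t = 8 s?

-32.5 m

Net displacement equals the area under the velocity-time graph (areas below the axis count negative).
0–2 s: ½(5 + -5)(2) = 0 m
2–3 s: ½(-5 + -12)(1) = -8.5 m
3–7 s: ½(-12 + -2)(4) = -28 m
7–8 s: ½(-2 + 10)(1) = 4 m
Net displacement = -32.5 m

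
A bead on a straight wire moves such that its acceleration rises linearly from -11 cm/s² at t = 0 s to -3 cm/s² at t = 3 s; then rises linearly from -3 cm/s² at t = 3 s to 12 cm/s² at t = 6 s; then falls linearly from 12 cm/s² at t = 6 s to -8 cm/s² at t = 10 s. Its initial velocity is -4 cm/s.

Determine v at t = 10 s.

-3.5 cm/s

Δv equals the area under the a-t graph; then v = v₀ + Δv.
0–3 s: ½(-11 + -3)(3) = -21 cm/s
3–6 s: ½(-3 + 12)(3) = 13.5 cm/s
6–10 s: ½(12 + -8)(4) = 8 cm/s
Δv = 0.5 cm/s, so v(10) = -4 + (0.5) = -3.5 cm/s.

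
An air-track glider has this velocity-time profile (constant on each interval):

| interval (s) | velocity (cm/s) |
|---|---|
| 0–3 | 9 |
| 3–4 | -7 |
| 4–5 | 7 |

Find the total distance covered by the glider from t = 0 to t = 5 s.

Distance (not displacement) is the total path length: add the absolute areas under v-t.
0–3 s: |9| × 3 = 27 cm
3–4 s: |-7| × 1 = 7 cm
4–5 s: |7| × 1 = 7 cm
Total distance = 41 cm

41 cm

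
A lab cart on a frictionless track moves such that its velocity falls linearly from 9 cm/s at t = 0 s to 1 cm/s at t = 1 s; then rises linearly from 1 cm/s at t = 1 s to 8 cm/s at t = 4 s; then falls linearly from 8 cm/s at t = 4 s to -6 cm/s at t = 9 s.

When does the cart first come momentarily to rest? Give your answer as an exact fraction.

v changes sign on 4–9 s (from 8 to -6); the graph is linear there, so v = 0 at t = 4 + (-8)·(9 − 4)/(-6 − 8) = 48/7 s.

t = 48/7 s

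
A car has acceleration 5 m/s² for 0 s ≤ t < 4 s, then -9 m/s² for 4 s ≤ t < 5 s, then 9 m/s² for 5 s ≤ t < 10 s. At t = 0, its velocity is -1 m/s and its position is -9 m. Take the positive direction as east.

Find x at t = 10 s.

On each constant-a segment, Δv = aΔt and Δx = v₀Δt + ½aΔt²; chain segment to segment.
0–4 s: v starts -1 m/s; Δx = -1·4 + ½·5·4² = 36 m; v ends 19 m/s.
4–5 s: v starts 19 m/s; Δx = 19·1 + ½·-9·1² = 14.5 m; v ends 10 m/s.
5–10 s: v starts 10 m/s; Δx = 10·5 + ½·9·5² = 162.5 m; v ends 55 m/s.
x(10) = -9 + Σ Δx = 204 m.

204 m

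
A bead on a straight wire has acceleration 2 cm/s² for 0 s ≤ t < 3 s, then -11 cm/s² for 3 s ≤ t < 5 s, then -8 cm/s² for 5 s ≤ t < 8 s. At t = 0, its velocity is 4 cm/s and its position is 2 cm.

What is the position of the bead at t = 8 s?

-51 cm

On each constant-a segment, Δv = aΔt and Δx = v₀Δt + ½aΔt²; chain segment to segment.
0–3 s: v starts 4 cm/s; Δx = 4·3 + ½·2·3² = 21 cm; v ends 10 cm/s.
3–5 s: v starts 10 cm/s; Δx = 10·2 + ½·-11·2² = -2 cm; v ends -12 cm/s.
5–8 s: v starts -12 cm/s; Δx = -12·3 + ½·-8·3² = -72 cm; v ends -36 cm/s.
x(8) = 2 + Σ Δx = -51 cm.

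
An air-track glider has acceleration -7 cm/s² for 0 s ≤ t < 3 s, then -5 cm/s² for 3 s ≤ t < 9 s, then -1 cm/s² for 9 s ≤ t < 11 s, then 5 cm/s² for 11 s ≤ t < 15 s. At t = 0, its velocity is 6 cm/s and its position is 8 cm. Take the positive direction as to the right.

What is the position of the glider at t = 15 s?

-425.5 cm

On each constant-a segment, Δv = aΔt and Δx = v₀Δt + ½aΔt²; chain segment to segment.
0–3 s: v starts 6 cm/s; Δx = 6·3 + ½·-7·3² = -13.5 cm; v ends -15 cm/s.
3–9 s: v starts -15 cm/s; Δx = -15·6 + ½·-5·6² = -180 cm; v ends -45 cm/s.
9–11 s: v starts -45 cm/s; Δx = -45·2 + ½·-1·2² = -92 cm; v ends -47 cm/s.
11–15 s: v starts -47 cm/s; Δx = -47·4 + ½·5·4² = -148 cm; v ends -27 cm/s.
x(15) = 8 + Σ Δx = -425.5 cm.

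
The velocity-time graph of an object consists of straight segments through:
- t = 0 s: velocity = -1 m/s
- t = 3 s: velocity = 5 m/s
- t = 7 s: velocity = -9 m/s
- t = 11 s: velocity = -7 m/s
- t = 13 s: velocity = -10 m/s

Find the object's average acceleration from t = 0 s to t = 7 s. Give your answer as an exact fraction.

Average acceleration = Δv/Δt = (-9 − -1)/(7 − 0) = -8/7 m/s².

-8/7 m/s²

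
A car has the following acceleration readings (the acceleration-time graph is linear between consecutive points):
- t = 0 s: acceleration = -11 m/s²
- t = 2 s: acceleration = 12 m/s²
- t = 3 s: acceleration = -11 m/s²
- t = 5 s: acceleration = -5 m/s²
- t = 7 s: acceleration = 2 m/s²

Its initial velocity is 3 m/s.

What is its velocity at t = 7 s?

-14.5 m/s

Δv equals the area under the a-t graph; then v = v₀ + Δv.
0–2 s: ½(-11 + 12)(2) = 1 m/s
2–3 s: ½(12 + -11)(1) = 0.5 m/s
3–5 s: ½(-11 + -5)(2) = -16 m/s
5–7 s: ½(-5 + 2)(2) = -3 m/s
Δv = -17.5 m/s, so v(7) = 3 + (-17.5) = -14.5 m/s.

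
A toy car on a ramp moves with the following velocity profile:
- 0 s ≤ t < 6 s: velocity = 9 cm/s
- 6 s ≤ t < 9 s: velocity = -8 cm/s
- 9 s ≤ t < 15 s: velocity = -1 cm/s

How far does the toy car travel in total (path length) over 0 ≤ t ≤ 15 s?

Distance (not displacement) is the total path length: add the absolute areas under v-t.
0–6 s: |9| × 6 = 54 cm
6–9 s: |-8| × 3 = 24 cm
9–15 s: |-1| × 6 = 6 cm
Total distance = 84 cm

84 cm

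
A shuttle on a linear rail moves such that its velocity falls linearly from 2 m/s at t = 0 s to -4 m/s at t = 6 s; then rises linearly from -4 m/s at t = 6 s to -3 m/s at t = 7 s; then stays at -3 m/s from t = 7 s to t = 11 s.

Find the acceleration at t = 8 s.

Acceleration is the slope of the v-t graph on 7–11 s: (-3 − -3)/(11 − 7) = 0 m/s².

0 m/s²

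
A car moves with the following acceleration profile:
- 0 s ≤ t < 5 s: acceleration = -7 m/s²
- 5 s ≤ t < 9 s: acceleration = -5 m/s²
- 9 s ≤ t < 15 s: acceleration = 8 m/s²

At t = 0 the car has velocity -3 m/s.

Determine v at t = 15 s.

Δv equals the area under the a-t graph; then v = v₀ + Δv.
0–5 s: -7 × 5 = -35 m/s
5–9 s: -5 × 4 = -20 m/s
9–15 s: 8 × 6 = 48 m/s
Δv = -7 m/s, so v(15) = -3 + (-7) = -10 m/s.

-10 m/s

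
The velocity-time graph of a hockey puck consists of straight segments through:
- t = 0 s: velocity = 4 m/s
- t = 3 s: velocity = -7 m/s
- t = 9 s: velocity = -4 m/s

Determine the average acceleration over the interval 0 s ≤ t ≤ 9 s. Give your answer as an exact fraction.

-8/9 m/s²

Average acceleration = Δv/Δt = (-4 − 4)/(9 − 0) = -8/9 m/s².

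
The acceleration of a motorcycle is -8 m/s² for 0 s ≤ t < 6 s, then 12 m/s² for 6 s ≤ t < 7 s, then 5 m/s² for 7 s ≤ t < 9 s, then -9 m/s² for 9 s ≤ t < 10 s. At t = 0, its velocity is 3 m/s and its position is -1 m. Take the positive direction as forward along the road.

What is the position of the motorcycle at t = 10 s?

-249.5 m

On each constant-a segment, Δv = aΔt and Δx = v₀Δt + ½aΔt²; chain segment to segment.
0–6 s: v starts 3 m/s; Δx = 3·6 + ½·-8·6² = -126 m; v ends -45 m/s.
6–7 s: v starts -45 m/s; Δx = -45·1 + ½·12·1² = -39 m; v ends -33 m/s.
7–9 s: v starts -33 m/s; Δx = -33·2 + ½·5·2² = -56 m; v ends -23 m/s.
9–10 s: v starts -23 m/s; Δx = -23·1 + ½·-9·1² = -27.5 m; v ends -32 m/s.
x(10) = -1 + Σ Δx = -249.5 m.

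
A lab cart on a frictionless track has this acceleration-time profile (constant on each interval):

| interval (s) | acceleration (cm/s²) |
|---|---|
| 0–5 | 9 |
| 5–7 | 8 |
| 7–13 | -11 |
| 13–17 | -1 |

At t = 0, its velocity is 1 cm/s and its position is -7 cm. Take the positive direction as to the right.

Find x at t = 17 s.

368.5 cm

On each constant-a segment, Δv = aΔt and Δx = v₀Δt + ½aΔt²; chain segment to segment.
0–5 s: v starts 1 cm/s; Δx = 1·5 + ½·9·5² = 117.5 cm; v ends 46 cm/s.
5–7 s: v starts 46 cm/s; Δx = 46·2 + ½·8·2² = 108 cm; v ends 62 cm/s.
7–13 s: v starts 62 cm/s; Δx = 62·6 + ½·-11·6² = 174 cm; v ends -4 cm/s.
13–17 s: v starts -4 cm/s; Δx = -4·4 + ½·-1·4² = -24 cm; v ends -8 cm/s.
x(17) = -7 + Σ Δx = 368.5 cm.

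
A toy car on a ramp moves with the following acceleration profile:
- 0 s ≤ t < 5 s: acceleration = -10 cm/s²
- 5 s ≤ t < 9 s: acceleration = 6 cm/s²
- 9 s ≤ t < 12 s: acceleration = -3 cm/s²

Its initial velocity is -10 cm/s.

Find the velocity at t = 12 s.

Δv equals the area under the a-t graph; then v = v₀ + Δv.
0–5 s: -10 × 5 = -50 cm/s
5–9 s: 6 × 4 = 24 cm/s
9–12 s: -3 × 3 = -9 cm/s
Δv = -35 cm/s, so v(12) = -10 + (-35) = -45 cm/s.

-45 cm/s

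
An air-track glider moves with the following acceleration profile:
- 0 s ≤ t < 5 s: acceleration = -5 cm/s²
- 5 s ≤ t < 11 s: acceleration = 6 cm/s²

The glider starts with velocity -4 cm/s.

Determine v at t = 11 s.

7 cm/s

Δv equals the area under the a-t graph; then v = v₀ + Δv.
0–5 s: -5 × 5 = -25 cm/s
5–11 s: 6 × 6 = 36 cm/s
Δv = 11 cm/s, so v(11) = -4 + (11) = 7 cm/s.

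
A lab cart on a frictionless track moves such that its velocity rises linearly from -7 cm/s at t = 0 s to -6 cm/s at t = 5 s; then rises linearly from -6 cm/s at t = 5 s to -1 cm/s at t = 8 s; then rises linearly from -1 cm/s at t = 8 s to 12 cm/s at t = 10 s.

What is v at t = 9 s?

5.5 cm/s

On 8–10 s the graph is linear from -1 to 12 cm/s: v(9) = -1 + (12 − -1)·(9 − 8)/(10 − 8) = 5.5 cm/s.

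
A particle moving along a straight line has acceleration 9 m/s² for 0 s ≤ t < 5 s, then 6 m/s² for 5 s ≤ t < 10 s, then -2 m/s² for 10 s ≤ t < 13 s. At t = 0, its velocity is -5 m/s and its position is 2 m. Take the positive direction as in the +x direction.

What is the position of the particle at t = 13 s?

565.5 m

On each constant-a segment, Δv = aΔt and Δx = v₀Δt + ½aΔt²; chain segment to segment.
0–5 s: v starts -5 m/s; Δx = -5·5 + ½·9·5² = 87.5 m; v ends 40 m/s.
5–10 s: v starts 40 m/s; Δx = 40·5 + ½·6·5² = 275 m; v ends 70 m/s.
10–13 s: v starts 70 m/s; Δx = 70·3 + ½·-2·3² = 201 m; v ends 64 m/s.
x(13) = 2 + Σ Δx = 565.5 m.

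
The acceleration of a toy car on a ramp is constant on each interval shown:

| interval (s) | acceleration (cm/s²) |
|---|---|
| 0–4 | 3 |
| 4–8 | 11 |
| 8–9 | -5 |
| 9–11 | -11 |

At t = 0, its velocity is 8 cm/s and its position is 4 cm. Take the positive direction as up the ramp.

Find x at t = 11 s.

385.5 cm

On each constant-a segment, Δv = aΔt and Δx = v₀Δt + ½aΔt²; chain segment to segment.
0–4 s: v starts 8 cm/s; Δx = 8·4 + ½·3·4² = 56 cm; v ends 20 cm/s.
4–8 s: v starts 20 cm/s; Δx = 20·4 + ½·11·4² = 168 cm; v ends 64 cm/s.
8–9 s: v starts 64 cm/s; Δx = 64·1 + ½·-5·1² = 61.5 cm; v ends 59 cm/s.
9–11 s: v starts 59 cm/s; Δx = 59·2 + ½·-11·2² = 96 cm; v ends 37 cm/s.
x(11) = 4 + Σ Δx = 385.5 cm.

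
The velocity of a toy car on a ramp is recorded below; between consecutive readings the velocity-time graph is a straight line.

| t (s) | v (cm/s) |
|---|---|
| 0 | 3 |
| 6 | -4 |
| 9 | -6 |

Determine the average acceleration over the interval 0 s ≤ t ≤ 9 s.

Average acceleration = Δv/Δt = (-6 − 3)/(9 − 0) = -1 cm/s².

-1 cm/s²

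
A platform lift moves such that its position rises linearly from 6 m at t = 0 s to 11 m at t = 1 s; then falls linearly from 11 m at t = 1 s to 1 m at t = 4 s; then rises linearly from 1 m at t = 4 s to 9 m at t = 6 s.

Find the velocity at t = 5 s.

4 m/s

Velocity is the slope of the x-t graph on 4–6 s: (9 − 1)/(6 − 4) = 4 m/s.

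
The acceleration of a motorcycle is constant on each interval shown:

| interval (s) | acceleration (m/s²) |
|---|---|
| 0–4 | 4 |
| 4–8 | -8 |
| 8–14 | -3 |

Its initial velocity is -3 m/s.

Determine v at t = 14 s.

Δv equals the area under the a-t graph; then v = v₀ + Δv.
0–4 s: 4 × 4 = 16 m/s
4–8 s: -8 × 4 = -32 m/s
8–14 s: -3 × 6 = -18 m/s
Δv = -34 m/s, so v(14) = -3 + (-34) = -37 m/s.

-37 m/s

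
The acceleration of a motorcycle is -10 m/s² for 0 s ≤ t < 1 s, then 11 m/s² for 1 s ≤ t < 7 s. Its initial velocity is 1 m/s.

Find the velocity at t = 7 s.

Δv equals the area under the a-t graph; then v = v₀ + Δv.
0–1 s: -10 × 1 = -10 m/s
1–7 s: 11 × 6 = 66 m/s
Δv = 56 m/s, so v(7) = 1 + (56) = 57 m/s.

57 m/s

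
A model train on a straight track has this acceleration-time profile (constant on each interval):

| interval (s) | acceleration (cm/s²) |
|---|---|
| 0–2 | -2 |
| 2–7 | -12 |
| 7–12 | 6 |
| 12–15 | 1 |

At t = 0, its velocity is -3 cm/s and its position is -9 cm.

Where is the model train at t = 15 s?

On each constant-a segment, Δv = aΔt and Δx = v₀Δt + ½aΔt²; chain segment to segment.
0–2 s: v starts -3 cm/s; Δx = -3·2 + ½·-2·2² = -10 cm; v ends -7 cm/s.
2–7 s: v starts -7 cm/s; Δx = -7·5 + ½·-12·5² = -185 cm; v ends -67 cm/s.
7–12 s: v starts -67 cm/s; Δx = -67·5 + ½·6·5² = -260 cm; v ends -37 cm/s.
12–15 s: v starts -37 cm/s; Δx = -37·3 + ½·1·3² = -106.5 cm; v ends -34 cm/s.
x(15) = -9 + Σ Δx = -570.5 cm.

-570.5 cm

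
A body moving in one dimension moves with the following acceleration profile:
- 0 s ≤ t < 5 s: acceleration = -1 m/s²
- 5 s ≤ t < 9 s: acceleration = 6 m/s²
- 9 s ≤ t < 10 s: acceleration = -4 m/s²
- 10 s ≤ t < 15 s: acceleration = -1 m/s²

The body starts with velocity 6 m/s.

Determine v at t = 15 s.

16 m/s

Δv equals the area under the a-t graph; then v = v₀ + Δv.
0–5 s: -1 × 5 = -5 m/s
5–9 s: 6 × 4 = 24 m/s
9–10 s: -4 × 1 = -4 m/s
10–15 s: -1 × 5 = -5 m/s
Δv = 10 m/s, so v(15) = 6 + (10) = 16 m/s.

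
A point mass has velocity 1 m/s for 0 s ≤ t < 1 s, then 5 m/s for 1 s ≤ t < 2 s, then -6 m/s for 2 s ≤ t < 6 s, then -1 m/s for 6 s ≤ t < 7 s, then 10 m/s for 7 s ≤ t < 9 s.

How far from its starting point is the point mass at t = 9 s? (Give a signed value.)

1 m

Displacement is the signed area under the v-t curve.
0–1 s: 1 × 1 = 1 m
1–2 s: 5 × 1 = 5 m
2–6 s: -6 × 4 = -24 m
6–7 s: -1 × 1 = -1 m
7–9 s: 10 × 2 = 20 m
Net displacement = 1 m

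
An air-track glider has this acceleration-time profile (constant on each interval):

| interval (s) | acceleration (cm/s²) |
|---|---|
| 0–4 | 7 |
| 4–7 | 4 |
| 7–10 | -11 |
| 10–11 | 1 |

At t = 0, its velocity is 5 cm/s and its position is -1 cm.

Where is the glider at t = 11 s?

On each constant-a segment, Δv = aΔt and Δx = v₀Δt + ½aΔt²; chain segment to segment.
0–4 s: v starts 5 cm/s; Δx = 5·4 + ½·7·4² = 76 cm; v ends 33 cm/s.
4–7 s: v starts 33 cm/s; Δx = 33·3 + ½·4·3² = 117 cm; v ends 45 cm/s.
7–10 s: v starts 45 cm/s; Δx = 45·3 + ½·-11·3² = 85.5 cm; v ends 12 cm/s.
10–11 s: v starts 12 cm/s; Δx = 12·1 + ½·1·1² = 12.5 cm; v ends 13 cm/s.
x(11) = -1 + Σ Δx = 290 cm.

290 cm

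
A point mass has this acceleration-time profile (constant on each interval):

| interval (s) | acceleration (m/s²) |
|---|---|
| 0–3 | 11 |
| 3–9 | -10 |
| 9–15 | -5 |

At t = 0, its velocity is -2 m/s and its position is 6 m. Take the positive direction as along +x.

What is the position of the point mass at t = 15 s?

On each constant-a segment, Δv = aΔt and Δx = v₀Δt + ½aΔt²; chain segment to segment.
0–3 s: v starts -2 m/s; Δx = -2·3 + ½·11·3² = 43.5 m; v ends 31 m/s.
3–9 s: v starts 31 m/s; Δx = 31·6 + ½·-10·6² = 6 m; v ends -29 m/s.
9–15 s: v starts -29 m/s; Δx = -29·6 + ½·-5·6² = -264 m; v ends -59 m/s.
x(15) = 6 + Σ Δx = -208.5 m.

-208.5 m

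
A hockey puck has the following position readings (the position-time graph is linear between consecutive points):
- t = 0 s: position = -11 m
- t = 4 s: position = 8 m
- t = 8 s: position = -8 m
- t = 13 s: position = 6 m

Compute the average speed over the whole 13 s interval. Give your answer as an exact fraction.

Average speed = (total path length)/(elapsed time); on a piecewise-linear x-t graph the path length is Σ|Δx|.
0–4 s: |Δx| = |8 − -11| = 19 m
4–8 s: |Δx| = |-8 − 8| = 16 m
8–13 s: |Δx| = |6 − -8| = 14 m
Total path = 49 m; average speed = 49/13 = 49/13 m/s.

49/13 m/s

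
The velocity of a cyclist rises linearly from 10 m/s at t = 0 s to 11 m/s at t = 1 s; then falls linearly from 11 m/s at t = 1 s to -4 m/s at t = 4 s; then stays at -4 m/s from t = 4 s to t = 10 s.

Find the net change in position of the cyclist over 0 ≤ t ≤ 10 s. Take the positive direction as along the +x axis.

-3 m

Net displacement equals the area under the velocity-time graph (areas below the axis count negative).
0–1 s: ½(10 + 11)(1) = 10.5 m
1–4 s: ½(11 + -4)(3) = 10.5 m
4–10 s: -4 × 6 = -24 m
Net displacement = -3 m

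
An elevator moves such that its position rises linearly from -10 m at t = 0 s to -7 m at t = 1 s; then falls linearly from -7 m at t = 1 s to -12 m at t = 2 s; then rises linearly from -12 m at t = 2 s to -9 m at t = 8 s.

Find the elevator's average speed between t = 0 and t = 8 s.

Average speed = (total path length)/(elapsed time); on a piecewise-linear x-t graph the path length is Σ|Δx|.
0–1 s: |Δx| = |-7 − -10| = 3 m
1–2 s: |Δx| = |-12 − -7| = 5 m
2–8 s: |Δx| = |-9 − -12| = 3 m
Total path = 11 m; average speed = 11/8 = 1.375 m/s.

1.375 m/s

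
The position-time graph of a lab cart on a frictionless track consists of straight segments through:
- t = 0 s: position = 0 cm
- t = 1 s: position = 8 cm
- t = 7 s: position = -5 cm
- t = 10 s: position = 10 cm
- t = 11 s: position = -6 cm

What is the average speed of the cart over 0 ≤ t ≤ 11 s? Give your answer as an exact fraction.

Average speed = (total path length)/(elapsed time); on a piecewise-linear x-t graph the path length is Σ|Δx|.
0–1 s: |Δx| = |8 − 0| = 8 cm
1–7 s: |Δx| = |-5 − 8| = 13 cm
7–10 s: |Δx| = |10 − -5| = 15 cm
10–11 s: |Δx| = |-6 − 10| = 16 cm
Total path = 52 cm; average speed = 52/11 = 52/11 cm/s.

52/11 cm/s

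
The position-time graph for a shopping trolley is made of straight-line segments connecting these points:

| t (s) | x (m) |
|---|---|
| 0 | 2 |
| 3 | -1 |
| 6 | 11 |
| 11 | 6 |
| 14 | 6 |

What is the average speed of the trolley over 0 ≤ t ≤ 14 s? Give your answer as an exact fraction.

10/7 m/s

Average speed = (total path length)/(elapsed time); on a piecewise-linear x-t graph the path length is Σ|Δx|.
0–3 s: |Δx| = |-1 − 2| = 3 m
3–6 s: |Δx| = |11 − -1| = 12 m
6–11 s: |Δx| = |6 − 11| = 5 m
11–14 s: |Δx| = |6 − 6| = 0 m
Total path = 20 m; average speed = 20/14 = 10/7 m/s.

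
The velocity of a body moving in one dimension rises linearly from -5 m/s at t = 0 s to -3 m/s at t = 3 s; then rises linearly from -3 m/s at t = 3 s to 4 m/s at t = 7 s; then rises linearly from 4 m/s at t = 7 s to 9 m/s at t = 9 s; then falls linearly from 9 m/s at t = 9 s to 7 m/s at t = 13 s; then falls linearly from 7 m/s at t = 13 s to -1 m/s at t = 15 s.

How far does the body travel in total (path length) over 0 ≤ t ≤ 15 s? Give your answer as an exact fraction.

Distance (not displacement) is the total path length: add the absolute areas under v-t.
0–3 s: |½(-5 + -3)(3)| = 12 m
3–7 s: v = 0 at t = 33/7 s; triangle areas 18/7 + 32/7 = 50/7 m
7–9 s: |½(4 + 9)(2)| = 13 m
9–13 s: |½(9 + 7)(4)| = 32 m
13–15 s: v = 0 at t = 14.75 s; triangle areas 6.125 + 0.125 = 6.25 m
Total distance = 1971/28 m

1971/28 m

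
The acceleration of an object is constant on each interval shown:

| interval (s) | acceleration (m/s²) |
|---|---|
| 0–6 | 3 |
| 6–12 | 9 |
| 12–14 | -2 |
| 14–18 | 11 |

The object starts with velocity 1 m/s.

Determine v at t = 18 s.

Δv equals the area under the a-t graph; then v = v₀ + Δv.
0–6 s: 3 × 6 = 18 m/s
6–12 s: 9 × 6 = 54 m/s
12–14 s: -2 × 2 = -4 m/s
14–18 s: 11 × 4 = 44 m/s
Δv = 112 m/s, so v(18) = 1 + (112) = 113 m/s.

113 m/s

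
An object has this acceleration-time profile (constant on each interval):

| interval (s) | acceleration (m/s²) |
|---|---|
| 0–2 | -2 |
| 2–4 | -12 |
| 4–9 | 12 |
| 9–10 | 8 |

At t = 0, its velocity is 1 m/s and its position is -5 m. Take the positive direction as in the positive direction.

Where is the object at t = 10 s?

On each constant-a segment, Δv = aΔt and Δx = v₀Δt + ½aΔt²; chain segment to segment.
0–2 s: v starts 1 m/s; Δx = 1·2 + ½·-2·2² = -2 m; v ends -3 m/s.
2–4 s: v starts -3 m/s; Δx = -3·2 + ½·-12·2² = -30 m; v ends -27 m/s.
4–9 s: v starts -27 m/s; Δx = -27·5 + ½·12·5² = 15 m; v ends 33 m/s.
9–10 s: v starts 33 m/s; Δx = 33·1 + ½·8·1² = 37 m; v ends 41 m/s.
x(10) = -5 + Σ Δx = 15 m.

15 m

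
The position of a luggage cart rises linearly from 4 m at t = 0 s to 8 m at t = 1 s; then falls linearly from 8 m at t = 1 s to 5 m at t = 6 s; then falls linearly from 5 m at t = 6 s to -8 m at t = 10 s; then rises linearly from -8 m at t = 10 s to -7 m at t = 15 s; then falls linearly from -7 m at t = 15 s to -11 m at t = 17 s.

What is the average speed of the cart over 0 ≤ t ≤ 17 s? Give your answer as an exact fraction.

Average speed = (total path length)/(elapsed time); on a piecewise-linear x-t graph the path length is Σ|Δx|.
0–1 s: |Δx| = |8 − 4| = 4 m
1–6 s: |Δx| = |5 − 8| = 3 m
6–10 s: |Δx| = |-8 − 5| = 13 m
10–15 s: |Δx| = |-7 − -8| = 1 m
15–17 s: |Δx| = |-11 − -7| = 4 m
Total path = 25 m; average speed = 25/17 = 25/17 m/s.

25/17 m/s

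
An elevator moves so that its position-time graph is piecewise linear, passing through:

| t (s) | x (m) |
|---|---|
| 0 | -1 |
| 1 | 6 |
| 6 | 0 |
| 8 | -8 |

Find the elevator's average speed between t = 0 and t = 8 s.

Average speed = (total path length)/(elapsed time); on a piecewise-linear x-t graph the path length is Σ|Δx|.
0–1 s: |Δx| = |6 − -1| = 7 m
1–6 s: |Δx| = |0 − 6| = 6 m
6–8 s: |Δx| = |-8 − 0| = 8 m
Total path = 21 m; average speed = 21/8 = 2.625 m/s.

2.625 m/s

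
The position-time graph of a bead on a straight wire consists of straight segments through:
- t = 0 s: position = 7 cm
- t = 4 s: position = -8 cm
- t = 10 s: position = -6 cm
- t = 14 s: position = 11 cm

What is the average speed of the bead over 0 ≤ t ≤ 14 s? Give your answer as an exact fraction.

17/7 cm/s

Average speed = (total path length)/(elapsed time); on a piecewise-linear x-t graph the path length is Σ|Δx|.
0–4 s: |Δx| = |-8 − 7| = 15 cm
4–10 s: |Δx| = |-6 − -8| = 2 cm
10–14 s: |Δx| = |11 − -6| = 17 cm
Total path = 34 cm; average speed = 34/14 = 17/7 cm/s.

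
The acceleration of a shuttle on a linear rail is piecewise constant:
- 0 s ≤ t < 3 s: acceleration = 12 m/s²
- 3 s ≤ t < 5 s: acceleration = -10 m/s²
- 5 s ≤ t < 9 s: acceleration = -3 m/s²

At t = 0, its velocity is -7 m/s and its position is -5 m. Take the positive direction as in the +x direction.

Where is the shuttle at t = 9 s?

On each constant-a segment, Δv = aΔt and Δx = v₀Δt + ½aΔt²; chain segment to segment.
0–3 s: v starts -7 m/s; Δx = -7·3 + ½·12·3² = 33 m; v ends 29 m/s.
3–5 s: v starts 29 m/s; Δx = 29·2 + ½·-10·2² = 38 m; v ends 9 m/s.
5–9 s: v starts 9 m/s; Δx = 9·4 + ½·-3·4² = 12 m; v ends -3 m/s.
x(9) = -5 + Σ Δx = 78 m.

78 m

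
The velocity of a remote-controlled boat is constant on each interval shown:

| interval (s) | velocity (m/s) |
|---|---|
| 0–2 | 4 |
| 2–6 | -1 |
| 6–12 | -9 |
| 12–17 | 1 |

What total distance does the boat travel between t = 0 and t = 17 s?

Distance (not displacement) is the total path length: add the absolute areas under v-t.
0–2 s: |4| × 2 = 8 m
2–6 s: |-1| × 4 = 4 m
6–12 s: |-9| × 6 = 54 m
12–17 s: |1| × 5 = 5 m
Total distance = 71 m

71 m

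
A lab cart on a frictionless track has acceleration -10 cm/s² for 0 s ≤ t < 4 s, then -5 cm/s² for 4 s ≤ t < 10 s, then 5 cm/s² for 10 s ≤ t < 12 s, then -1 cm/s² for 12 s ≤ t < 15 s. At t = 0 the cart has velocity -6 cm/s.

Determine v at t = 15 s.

Δv equals the area under the a-t graph; then v = v₀ + Δv.
0–4 s: -10 × 4 = -40 cm/s
4–10 s: -5 × 6 = -30 cm/s
10–12 s: 5 × 2 = 10 cm/s
12–15 s: -1 × 3 = -3 cm/s
Δv = -63 cm/s, so v(15) = -6 + (-63) = -69 cm/s.

-69 cm/s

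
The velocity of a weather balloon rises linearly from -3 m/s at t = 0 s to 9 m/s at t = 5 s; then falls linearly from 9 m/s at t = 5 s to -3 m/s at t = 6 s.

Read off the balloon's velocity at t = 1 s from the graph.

On 0–5 s the graph is linear from -3 to 9 m/s: v(1) = -3 + (9 − -3)·(1 − 0)/(5 − 0) = -0.6 m/s.

-0.6 m/s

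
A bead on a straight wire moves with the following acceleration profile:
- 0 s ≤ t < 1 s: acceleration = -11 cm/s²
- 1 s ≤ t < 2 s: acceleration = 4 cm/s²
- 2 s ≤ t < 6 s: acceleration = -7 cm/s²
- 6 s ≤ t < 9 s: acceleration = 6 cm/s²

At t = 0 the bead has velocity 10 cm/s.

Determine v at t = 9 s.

-7 cm/s

Δv equals the area under the a-t graph; then v = v₀ + Δv.
0–1 s: -11 × 1 = -11 cm/s
1–2 s: 4 × 1 = 4 cm/s
2–6 s: -7 × 4 = -28 cm/s
6–9 s: 6 × 3 = 18 cm/s
Δv = -17 cm/s, so v(9) = 10 + (-17) = -7 cm/s.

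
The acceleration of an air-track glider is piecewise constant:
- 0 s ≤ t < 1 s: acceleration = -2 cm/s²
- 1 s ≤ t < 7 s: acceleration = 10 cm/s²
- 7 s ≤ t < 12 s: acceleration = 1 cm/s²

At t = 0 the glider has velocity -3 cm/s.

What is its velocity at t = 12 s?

Δv equals the area under the a-t graph; then v = v₀ + Δv.
0–1 s: -2 × 1 = -2 cm/s
1–7 s: 10 × 6 = 60 cm/s
7–12 s: 1 × 5 = 5 cm/s
Δv = 63 cm/s, so v(12) = -3 + (63) = 60 cm/s.

60 cm/s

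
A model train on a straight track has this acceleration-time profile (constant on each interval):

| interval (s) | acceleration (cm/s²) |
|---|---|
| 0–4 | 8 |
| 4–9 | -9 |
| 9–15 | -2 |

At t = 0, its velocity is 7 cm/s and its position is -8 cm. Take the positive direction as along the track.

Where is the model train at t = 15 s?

On each constant-a segment, Δv = aΔt and Δx = v₀Δt + ½aΔt²; chain segment to segment.
0–4 s: v starts 7 cm/s; Δx = 7·4 + ½·8·4² = 92 cm; v ends 39 cm/s.
4–9 s: v starts 39 cm/s; Δx = 39·5 + ½·-9·5² = 82.5 cm; v ends -6 cm/s.
9–15 s: v starts -6 cm/s; Δx = -6·6 + ½·-2·6² = -72 cm; v ends -18 cm/s.
x(15) = -8 + Σ Δx = 94.5 cm.

94.5 cm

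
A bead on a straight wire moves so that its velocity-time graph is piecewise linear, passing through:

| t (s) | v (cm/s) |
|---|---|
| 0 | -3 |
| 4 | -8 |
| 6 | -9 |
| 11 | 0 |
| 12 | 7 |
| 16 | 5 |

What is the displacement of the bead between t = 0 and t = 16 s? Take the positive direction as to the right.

-34 cm

Displacement is the signed area under the v-t curve.
0–4 s: ½(-3 + -8)(4) = -22 cm
4–6 s: ½(-8 + -9)(2) = -17 cm
6–11 s: ½(-9 + 0)(5) = -22.5 cm
11–12 s: ½(0 + 7)(1) = 3.5 cm
12–16 s: ½(7 + 5)(4) = 24 cm
Net displacement = -34 cm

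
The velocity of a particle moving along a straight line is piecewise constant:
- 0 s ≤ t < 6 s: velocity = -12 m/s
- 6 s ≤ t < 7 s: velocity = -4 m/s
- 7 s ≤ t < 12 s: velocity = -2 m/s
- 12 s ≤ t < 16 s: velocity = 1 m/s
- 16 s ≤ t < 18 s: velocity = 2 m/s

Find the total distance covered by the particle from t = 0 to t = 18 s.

Distance (not displacement) is the total path length: add the absolute areas under v-t.
0–6 s: |-12| × 6 = 72 m
6–7 s: |-4| × 1 = 4 m
7–12 s: |-2| × 5 = 10 m
12–16 s: |1| × 4 = 4 m
16–18 s: |2| × 2 = 4 m
Total distance = 94 m

94 m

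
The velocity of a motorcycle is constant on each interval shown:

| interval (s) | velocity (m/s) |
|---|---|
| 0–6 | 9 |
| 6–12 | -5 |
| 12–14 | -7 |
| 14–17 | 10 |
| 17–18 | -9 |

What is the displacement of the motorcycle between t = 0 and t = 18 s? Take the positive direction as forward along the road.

Net displacement equals the area under the velocity-time graph (areas below the axis count negative).
0–6 s: 9 × 6 = 54 m
6–12 s: -5 × 6 = -30 m
12–14 s: -7 × 2 = -14 m
14–17 s: 10 × 3 = 30 m
17–18 s: -9 × 1 = -9 m
Net displacement = 31 m

31 m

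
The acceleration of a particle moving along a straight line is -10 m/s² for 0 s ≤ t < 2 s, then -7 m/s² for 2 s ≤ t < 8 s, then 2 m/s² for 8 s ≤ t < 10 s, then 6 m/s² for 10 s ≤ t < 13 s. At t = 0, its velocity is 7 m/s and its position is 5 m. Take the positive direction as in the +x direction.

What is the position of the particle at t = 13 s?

On each constant-a segment, Δv = aΔt and Δx = v₀Δt + ½aΔt²; chain segment to segment.
0–2 s: v starts 7 m/s; Δx = 7·2 + ½·-10·2² = -6 m; v ends -13 m/s.
2–8 s: v starts -13 m/s; Δx = -13·6 + ½·-7·6² = -204 m; v ends -55 m/s.
8–10 s: v starts -55 m/s; Δx = -55·2 + ½·2·2² = -106 m; v ends -51 m/s.
10–13 s: v starts -51 m/s; Δx = -51·3 + ½·6·3² = -126 m; v ends -33 m/s.
x(13) = 5 + Σ Δx = -437 m.

-437 m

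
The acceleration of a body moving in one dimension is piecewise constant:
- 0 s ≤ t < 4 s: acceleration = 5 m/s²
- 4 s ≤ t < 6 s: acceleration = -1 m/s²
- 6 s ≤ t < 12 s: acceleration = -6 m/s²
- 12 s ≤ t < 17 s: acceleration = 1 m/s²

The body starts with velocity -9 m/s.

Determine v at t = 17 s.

Δv equals the area under the a-t graph; then v = v₀ + Δv.
0–4 s: 5 × 4 = 20 m/s
4–6 s: -1 × 2 = -2 m/s
6–12 s: -6 × 6 = -36 m/s
12–17 s: 1 × 5 = 5 m/s
Δv = -13 m/s, so v(17) = -9 + (-13) = -22 m/s.

-22 m/s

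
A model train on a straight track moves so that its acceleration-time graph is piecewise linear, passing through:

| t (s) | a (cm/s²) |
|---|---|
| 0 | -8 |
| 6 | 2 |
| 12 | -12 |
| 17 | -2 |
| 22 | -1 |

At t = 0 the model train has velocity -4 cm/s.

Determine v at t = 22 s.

Δv equals the area under the a-t graph; then v = v₀ + Δv.
0–6 s: ½(-8 + 2)(6) = -18 cm/s
6–12 s: ½(2 + -12)(6) = -30 cm/s
12–17 s: ½(-12 + -2)(5) = -35 cm/s
17–22 s: ½(-2 + -1)(5) = -7.5 cm/s
Δv = -90.5 cm/s, so v(22) = -4 + (-90.5) = -94.5 cm/s.

-94.5 cm/s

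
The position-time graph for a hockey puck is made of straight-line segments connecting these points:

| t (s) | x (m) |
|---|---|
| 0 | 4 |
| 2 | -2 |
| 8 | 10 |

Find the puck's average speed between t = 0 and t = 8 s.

Average speed = (total path length)/(elapsed time); on a piecewise-linear x-t graph the path length is Σ|Δx|.
0–2 s: |Δx| = |-2 − 4| = 6 m
2–8 s: |Δx| = |10 − -2| = 12 m
Total path = 18 m; average speed = 18/8 = 2.25 m/s.

2.25 m/s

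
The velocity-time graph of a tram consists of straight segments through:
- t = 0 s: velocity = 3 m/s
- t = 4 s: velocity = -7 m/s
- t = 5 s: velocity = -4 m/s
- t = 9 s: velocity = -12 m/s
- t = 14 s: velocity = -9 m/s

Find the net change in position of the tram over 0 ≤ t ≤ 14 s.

Net displacement equals the area under the velocity-time graph (areas below the axis count negative).
0–4 s: ½(3 + -7)(4) = -8 m
4–5 s: ½(-7 + -4)(1) = -5.5 m
5–9 s: ½(-4 + -12)(4) = -32 m
9–14 s: ½(-12 + -9)(5) = -52.5 m
Net displacement = -98 m

-98 m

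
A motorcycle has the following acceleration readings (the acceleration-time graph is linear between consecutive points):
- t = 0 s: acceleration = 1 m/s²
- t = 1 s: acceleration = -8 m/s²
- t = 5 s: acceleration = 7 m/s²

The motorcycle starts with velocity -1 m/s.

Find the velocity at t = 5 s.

Δv equals the area under the a-t graph; then v = v₀ + Δv.
0–1 s: ½(1 + -8)(1) = -3.5 m/s
1–5 s: ½(-8 + 7)(4) = -2 m/s
Δv = -5.5 m/s, so v(5) = -1 + (-5.5) = -6.5 m/s.

-6.5 m/s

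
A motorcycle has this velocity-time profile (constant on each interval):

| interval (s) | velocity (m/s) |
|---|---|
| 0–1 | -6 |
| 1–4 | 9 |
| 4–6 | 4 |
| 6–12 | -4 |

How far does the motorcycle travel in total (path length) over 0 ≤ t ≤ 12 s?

65 m

Total distance travelled is ∫|v| dt — sum the magnitudes of each area piece.
0–1 s: |-6| × 1 = 6 m
1–4 s: |9| × 3 = 27 m
4–6 s: |4| × 2 = 8 m
6–12 s: |-4| × 6 = 24 m
Total distance = 65 m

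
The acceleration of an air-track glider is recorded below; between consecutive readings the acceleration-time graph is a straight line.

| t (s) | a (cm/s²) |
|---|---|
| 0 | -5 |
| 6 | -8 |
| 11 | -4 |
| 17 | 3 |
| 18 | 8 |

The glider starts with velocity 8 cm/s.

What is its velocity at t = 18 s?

Δv equals the area under the a-t graph; then v = v₀ + Δv.
0–6 s: ½(-5 + -8)(6) = -39 cm/s
6–11 s: ½(-8 + -4)(5) = -30 cm/s
11–17 s: ½(-4 + 3)(6) = -3 cm/s
17–18 s: ½(3 + 8)(1) = 5.5 cm/s
Δv = -66.5 cm/s, so v(18) = 8 + (-66.5) = -58.5 cm/s.

-58.5 cm/s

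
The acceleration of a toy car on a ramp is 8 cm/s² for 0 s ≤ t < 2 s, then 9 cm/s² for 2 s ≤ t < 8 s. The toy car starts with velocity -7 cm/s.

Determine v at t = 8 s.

63 cm/s

Δv equals the area under the a-t graph; then v = v₀ + Δv.
0–2 s: 8 × 2 = 16 cm/s
2–8 s: 9 × 6 = 54 cm/s
Δv = 70 cm/s, so v(8) = -7 + (70) = 63 cm/s.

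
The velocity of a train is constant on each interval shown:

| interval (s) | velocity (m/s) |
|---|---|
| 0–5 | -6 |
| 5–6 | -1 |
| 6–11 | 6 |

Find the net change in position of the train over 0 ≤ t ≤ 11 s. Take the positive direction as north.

Displacement is the signed area under the v-t curve.
0–5 s: -6 × 5 = -30 m
5–6 s: -1 × 1 = -1 m
6–11 s: 6 × 5 = 30 m
Net displacement = -1 m

-1 m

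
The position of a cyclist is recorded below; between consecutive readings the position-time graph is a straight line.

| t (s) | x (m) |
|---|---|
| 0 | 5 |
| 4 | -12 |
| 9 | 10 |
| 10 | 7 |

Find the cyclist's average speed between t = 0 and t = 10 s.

Average speed = (total path length)/(elapsed time); on a piecewise-linear x-t graph the path length is Σ|Δx|.
0–4 s: |Δx| = |-12 − 5| = 17 m
4–9 s: |Δx| = |10 − -12| = 22 m
9–10 s: |Δx| = |7 − 10| = 3 m
Total path = 42 m; average speed = 42/10 = 4.2 m/s.

4.2 m/s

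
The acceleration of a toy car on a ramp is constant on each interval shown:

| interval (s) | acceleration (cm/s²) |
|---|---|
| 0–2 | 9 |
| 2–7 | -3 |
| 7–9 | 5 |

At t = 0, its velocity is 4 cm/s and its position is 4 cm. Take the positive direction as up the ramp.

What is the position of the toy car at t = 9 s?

126.5 cm

On each constant-a segment, Δv = aΔt and Δx = v₀Δt + ½aΔt²; chain segment to segment.
0–2 s: v starts 4 cm/s; Δx = 4·2 + ½·9·2² = 26 cm; v ends 22 cm/s.
2–7 s: v starts 22 cm/s; Δx = 22·5 + ½·-3·5² = 72.5 cm; v ends 7 cm/s.
7–9 s: v starts 7 cm/s; Δx = 7·2 + ½·5·2² = 24 cm; v ends 17 cm/s.
x(9) = 4 + Σ Δx = 126.5 cm.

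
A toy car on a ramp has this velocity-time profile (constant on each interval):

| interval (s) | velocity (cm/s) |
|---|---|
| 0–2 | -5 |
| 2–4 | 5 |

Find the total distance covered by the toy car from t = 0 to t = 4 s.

Total distance travelled is ∫|v| dt — sum the magnitudes of each area piece.
0–2 s: |-5| × 2 = 10 cm
2–4 s: |5| × 2 = 10 cm
Total distance = 20 cm

20 cm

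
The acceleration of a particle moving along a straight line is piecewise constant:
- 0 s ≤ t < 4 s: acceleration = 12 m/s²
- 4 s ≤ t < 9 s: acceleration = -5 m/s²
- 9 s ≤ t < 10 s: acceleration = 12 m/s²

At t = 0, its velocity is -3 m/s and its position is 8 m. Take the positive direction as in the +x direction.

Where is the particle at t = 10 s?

280.5 m

On each constant-a segment, Δv = aΔt and Δx = v₀Δt + ½aΔt²; chain segment to segment.
0–4 s: v starts -3 m/s; Δx = -3·4 + ½·12·4² = 84 m; v ends 45 m/s.
4–9 s: v starts 45 m/s; Δx = 45·5 + ½·-5·5² = 162.5 m; v ends 20 m/s.
9–10 s: v starts 20 m/s; Δx = 20·1 + ½·12·1² = 26 m; v ends 32 m/s.
x(10) = 8 + Σ Δx = 280.5 m.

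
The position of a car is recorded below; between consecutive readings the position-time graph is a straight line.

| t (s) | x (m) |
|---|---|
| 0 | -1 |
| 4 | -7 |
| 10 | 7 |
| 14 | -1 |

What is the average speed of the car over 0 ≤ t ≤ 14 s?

Average speed = (total path length)/(elapsed time); on a piecewise-linear x-t graph the path length is Σ|Δx|.
0–4 s: |Δx| = |-7 − -1| = 6 m
4–10 s: |Δx| = |7 − -7| = 14 m
10–14 s: |Δx| = |-1 − 7| = 8 m
Total path = 28 m; average speed = 28/14 = 2 m/s.

2 m/s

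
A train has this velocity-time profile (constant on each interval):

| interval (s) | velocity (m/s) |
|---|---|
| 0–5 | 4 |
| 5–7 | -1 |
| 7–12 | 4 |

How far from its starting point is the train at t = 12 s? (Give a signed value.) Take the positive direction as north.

Net displacement equals the area under the velocity-time graph (areas below the axis count negative).
0–5 s: 4 × 5 = 20 m
5–7 s: -1 × 2 = -2 m
7–12 s: 4 × 5 = 20 m
Net displacement = 38 m

38 m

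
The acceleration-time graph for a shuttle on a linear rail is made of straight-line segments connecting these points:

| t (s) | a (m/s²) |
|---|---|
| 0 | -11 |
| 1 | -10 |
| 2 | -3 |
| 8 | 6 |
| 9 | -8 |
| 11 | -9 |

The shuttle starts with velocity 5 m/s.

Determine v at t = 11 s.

-21 m/s

Δv equals the area under the a-t graph; then v = v₀ + Δv.
0–1 s: ½(-11 + -10)(1) = -10.5 m/s
1–2 s: ½(-10 + -3)(1) = -6.5 m/s
2–8 s: ½(-3 + 6)(6) = 9 m/s
8–9 s: ½(6 + -8)(1) = -1 m/s
9–11 s: ½(-8 + -9)(2) = -17 m/s
Δv = -26 m/s, so v(11) = 5 + (-26) = -21 m/s.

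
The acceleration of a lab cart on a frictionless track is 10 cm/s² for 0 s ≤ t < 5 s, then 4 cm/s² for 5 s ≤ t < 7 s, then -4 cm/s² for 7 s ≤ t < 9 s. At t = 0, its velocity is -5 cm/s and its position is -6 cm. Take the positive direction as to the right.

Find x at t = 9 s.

290 cm

On each constant-a segment, Δv = aΔt and Δx = v₀Δt + ½aΔt²; chain segment to segment.
0–5 s: v starts -5 cm/s; Δx = -5·5 + ½·10·5² = 100 cm; v ends 45 cm/s.
5–7 s: v starts 45 cm/s; Δx = 45·2 + ½·4·2² = 98 cm; v ends 53 cm/s.
7–9 s: v starts 53 cm/s; Δx = 53·2 + ½·-4·2² = 98 cm; v ends 45 cm/s.
x(9) = -6 + Σ Δx = 290 cm.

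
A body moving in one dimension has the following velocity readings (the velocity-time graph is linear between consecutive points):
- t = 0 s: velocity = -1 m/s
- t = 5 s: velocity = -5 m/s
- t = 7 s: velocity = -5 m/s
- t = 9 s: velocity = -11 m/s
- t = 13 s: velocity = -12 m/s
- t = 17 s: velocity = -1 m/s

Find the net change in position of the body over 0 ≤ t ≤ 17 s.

Net displacement equals the area under the velocity-time graph (areas below the axis count negative).
0–5 s: ½(-1 + -5)(5) = -15 m
5–7 s: -5 × 2 = -10 m
7–9 s: ½(-5 + -11)(2) = -16 m
9–13 s: ½(-11 + -12)(4) = -46 m
13–17 s: ½(-12 + -1)(4) = -26 m
Net displacement = -113 m

-113 m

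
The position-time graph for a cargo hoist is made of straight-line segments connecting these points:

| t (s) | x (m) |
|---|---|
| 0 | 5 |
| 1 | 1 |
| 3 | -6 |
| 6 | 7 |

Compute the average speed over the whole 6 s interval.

Average speed = (total path length)/(elapsed time); on a piecewise-linear x-t graph the path length is Σ|Δx|.
0–1 s: |Δx| = |1 − 5| = 4 m
1–3 s: |Δx| = |-6 − 1| = 7 m
3–6 s: |Δx| = |7 − -6| = 13 m
Total path = 24 m; average speed = 24/6 = 4 m/s.

4 m/s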